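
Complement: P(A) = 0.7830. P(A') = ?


P(not A) = 1 - 0.7830 = 0.2170

P(not A) = 0.2170


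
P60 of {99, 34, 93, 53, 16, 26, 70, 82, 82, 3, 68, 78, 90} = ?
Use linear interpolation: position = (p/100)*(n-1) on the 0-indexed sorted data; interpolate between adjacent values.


Sorted: 3, 16, 26, 34, 53, 68, 70, 78, 82, 82, 90, 93, 99
n = 13
Index = 60/100 * 12 = 7.2000
Lower = data[7] = 78, Upper = data[8] = 82
P60 = 78 + 0.2000*(4) = 78.8000

P60 = 78.8000


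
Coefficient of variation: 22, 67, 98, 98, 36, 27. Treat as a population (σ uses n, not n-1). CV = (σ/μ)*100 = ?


Mean = 58.0000
SD = 31.6807
CV = (31.6807/58.0000)*100 = 54.6219%

CV = 54.6219%


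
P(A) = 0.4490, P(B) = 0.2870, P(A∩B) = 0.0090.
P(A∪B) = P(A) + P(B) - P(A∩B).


P(A∪B) = 0.4490 + 0.2870 - 0.0090
= 0.7360 - 0.0090
= 0.7270

P(A∪B) = 0.7270


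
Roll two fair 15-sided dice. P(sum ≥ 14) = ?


Total outcomes = 15×15 = 225
Favorable (sum ≥ 14): 147
P = 147/225 = 0.6533

P = 0.6533


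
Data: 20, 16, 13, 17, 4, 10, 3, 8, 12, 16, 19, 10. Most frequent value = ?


Frequencies: 3:1, 4:1, 8:1, 10:2, 12:1, 13:1, 16:2, 17:1, 19:1, 20:1
Max frequency = 2
Mode = 10, 16

Mode = 10, 16


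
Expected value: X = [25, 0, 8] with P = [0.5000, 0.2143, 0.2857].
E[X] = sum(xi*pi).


E[X] = 25*0.5000 + 0*0.2143 + 8*0.2857
= 12.5000 + 0 + 2.2856
= 14.7856

E[X] = 14.7856


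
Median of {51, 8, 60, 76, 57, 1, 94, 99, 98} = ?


Sorted: 1, 8, 51, 57, 60, 76, 94, 98, 99
n = 9 (odd)
Middle value = 60

Median = 60


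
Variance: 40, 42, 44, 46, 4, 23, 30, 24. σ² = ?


Mean = 31.6250
Squared deviations: 70.1406, 107.6406, 153.1406, 206.6406, 763.1406, 74.3906, 2.6406, 58.1406
Sum = 1435.8750
Variance = 1435.8750/8 = 179.4844

Variance = 179.4844


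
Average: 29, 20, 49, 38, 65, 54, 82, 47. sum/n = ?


Sum = 29 + 20 + 49 + 38 + 65 + 54 + 82 + 47 = 384
n = 8
Mean = 384/8 = 48.0000

Mean = 48.0000


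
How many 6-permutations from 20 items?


P(20,6) = 20!/14!
= 2432902008176640000/87178291200
= 27907200

P(20,6) = 27907200


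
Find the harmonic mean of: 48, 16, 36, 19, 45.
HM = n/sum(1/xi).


Sum of reciprocals = 1/48 + 1/16 + 1/36 + 1/19 + 1/45 = 0.185965
HM = 5/0.185965 = 26.8868

HM = 26.8868


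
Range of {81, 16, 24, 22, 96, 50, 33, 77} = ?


Max = 96, Min = 16
Range = 96 - 16 = 80

Range = 80


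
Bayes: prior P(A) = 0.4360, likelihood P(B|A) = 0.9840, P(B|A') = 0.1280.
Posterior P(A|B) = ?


P(B) = P(B|A)*P(A) + P(B|A')*P(A')
= 0.9840*0.4360 + 0.1280*0.5640
= 0.429024 + 0.072192 = 0.501216
P(A|B) = 0.429024/0.501216 = 0.8560

P(A|B) = 0.8560


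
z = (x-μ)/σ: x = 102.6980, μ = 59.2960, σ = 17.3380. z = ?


z = (102.6980 - 59.2960)/17.3380
= 43.4020/17.3380
= 2.5033

z = 2.5033


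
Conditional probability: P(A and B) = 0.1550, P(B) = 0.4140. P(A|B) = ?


P(A|B) = 0.1550/0.4140 = 0.3744

P(A|B) = 0.3744


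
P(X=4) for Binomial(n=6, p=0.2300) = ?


C(6,4) = 15
p^4 = 0.002798
(1-p)^2 = 0.592900
P = 15 * 0.002798 * 0.592900 = 0.0249

P(X=4) = 0.0249


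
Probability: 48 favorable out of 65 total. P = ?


P = 48/65 = 0.7385

P = 0.7385


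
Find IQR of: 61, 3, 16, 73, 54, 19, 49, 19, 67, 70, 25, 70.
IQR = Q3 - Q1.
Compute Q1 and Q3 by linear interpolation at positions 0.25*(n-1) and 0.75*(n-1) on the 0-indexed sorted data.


Sorted: 3, 16, 19, 19, 25, 49, 54, 61, 67, 70, 70, 73
Q1 (25th %ile) = 19.0000
Q3 (75th %ile) = 67.7500
IQR = 67.7500 - 19.0000 = 48.7500

IQR = 48.7500


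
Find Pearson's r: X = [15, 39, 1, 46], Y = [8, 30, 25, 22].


Mean X = 25.2500, Mean Y = 21.2500
SD X = 18.115946, SD Y = 8.166241
Cov = 45.187500
r = 45.187500/(18.115946*8.166241) = 0.3054

r = 0.3054


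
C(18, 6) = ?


C(18,6) = 18!/(6! × 12!)
= 6402373705728000/(720 × 479001600)
= 18564

C(18,6) = 18564


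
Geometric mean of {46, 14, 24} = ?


Product = 46 × 14 × 24 = 15456
GM = 15456^(1/3) = 24.9095

GM = 24.9095


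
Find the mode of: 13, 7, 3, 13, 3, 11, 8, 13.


Frequencies: 3:2, 7:1, 8:1, 11:1, 13:3
Max frequency = 3
Mode = 13

Mode = 13


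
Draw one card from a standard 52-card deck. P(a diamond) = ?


13 diamonds in 52 cards
P = 13/52 = 0.2500

P = 0.2500


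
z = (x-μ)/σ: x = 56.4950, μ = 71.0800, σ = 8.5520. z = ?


z = (56.4950 - 71.0800)/8.5520
= -14.5850/8.5520
= -1.7054

z = -1.7054


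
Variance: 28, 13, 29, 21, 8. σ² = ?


Mean = 19.8000
Squared deviations: 67.2400, 46.2400, 84.6400, 1.4400, 139.2400
Sum = 338.8000
Variance = 338.8000/5 = 67.7600

Variance = 67.7600


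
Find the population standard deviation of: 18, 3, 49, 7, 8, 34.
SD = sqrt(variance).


Mean = 19.8333
Variance = 273.8056
SD = sqrt(273.8056) = 16.5471

SD = 16.5471


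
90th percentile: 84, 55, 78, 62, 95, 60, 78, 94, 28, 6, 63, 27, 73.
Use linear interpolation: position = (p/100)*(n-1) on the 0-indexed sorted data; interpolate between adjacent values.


Sorted: 6, 27, 28, 55, 60, 62, 63, 73, 78, 78, 84, 94, 95
n = 13
Index = 90/100 * 12 = 10.8000
Lower = data[10] = 84, Upper = data[11] = 94
P90 = 84 + 0.8000*(10) = 92.0000

P90 = 92.0000


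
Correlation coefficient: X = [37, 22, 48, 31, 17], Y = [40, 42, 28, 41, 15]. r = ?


Mean X = 31.0000, Mean Y = 33.2000
SD X = 10.972693, SD Y = 10.419213
Cov = 25.600000
r = 25.600000/(10.972693*10.419213) = 0.2239

r = 0.2239


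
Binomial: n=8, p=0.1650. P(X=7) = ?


C(8,7) = 8
p^7 = 3.329566e-06
(1-p)^1 = 0.835000
P = 8 * 3.329566e-06 * 0.835000 = 2.2241e-05

P(X=7) = 2.2241e-05


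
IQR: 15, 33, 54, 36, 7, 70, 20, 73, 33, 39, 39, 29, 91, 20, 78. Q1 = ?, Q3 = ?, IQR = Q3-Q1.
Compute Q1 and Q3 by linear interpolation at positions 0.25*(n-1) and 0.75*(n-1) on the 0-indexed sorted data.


Sorted: 7, 15, 20, 20, 29, 33, 33, 36, 39, 39, 54, 70, 73, 78, 91
Q1 (25th %ile) = 24.5000
Q3 (75th %ile) = 62.0000
IQR = 62.0000 - 24.5000 = 37.5000

IQR = 37.5000


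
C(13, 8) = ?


C(13,8) = 13!/(8! × 5!)
= 6227020800/(40320 × 120)
= 1287

C(13,8) = 1287


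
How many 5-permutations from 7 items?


P(7,5) = 7!/2!
= 5040/2
= 2520

P(7,5) = 2520


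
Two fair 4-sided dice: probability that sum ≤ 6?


Total outcomes = 4×4 = 16
Favorable (sum ≤ 6): 13
P = 13/16 = 0.8125

P = 0.8125


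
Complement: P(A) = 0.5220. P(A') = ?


P(not A) = 1 - 0.5220 = 0.4780

P(not A) = 0.4780


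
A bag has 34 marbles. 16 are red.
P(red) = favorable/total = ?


P = 16/34 = 0.4706

P = 0.4706


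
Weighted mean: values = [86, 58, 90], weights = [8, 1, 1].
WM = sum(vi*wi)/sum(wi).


Numerator = 86*8 + 58*1 + 90*1 = 836
Denominator = 8 + 1 + 1 = 10
WM = 836/10 = 83.6000

WM = 83.6000


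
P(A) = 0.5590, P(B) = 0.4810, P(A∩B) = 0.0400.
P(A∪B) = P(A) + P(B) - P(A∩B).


P(A∪B) = 0.5590 + 0.4810 - 0.0400
= 1.0400 - 0.0400
= 1.0000

P(A∪B) = 1.0000


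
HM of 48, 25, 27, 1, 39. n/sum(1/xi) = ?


Sum of reciprocals = 1/48 + 1/25 + 1/27 + 1/1 + 1/39 = 1.123511
HM = 5/1.123511 = 4.4503

HM = 4.4503


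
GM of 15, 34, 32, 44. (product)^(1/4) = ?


Product = 15 × 34 × 32 × 44 = 718080
GM = 718080^(1/4) = 29.1101

GM = 29.1101


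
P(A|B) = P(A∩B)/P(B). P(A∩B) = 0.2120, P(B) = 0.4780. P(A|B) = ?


P(A|B) = 0.2120/0.4780 = 0.4435

P(A|B) = 0.4435


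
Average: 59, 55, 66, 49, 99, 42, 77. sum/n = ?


Sum = 59 + 55 + 66 + 49 + 99 + 42 + 77 = 447
n = 7
Mean = 447/7 = 63.8571

Mean = 63.8571


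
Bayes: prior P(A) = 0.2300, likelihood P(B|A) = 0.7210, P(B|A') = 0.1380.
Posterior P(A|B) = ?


P(B) = P(B|A)*P(A) + P(B|A')*P(A')
= 0.7210*0.2300 + 0.1380*0.7700
= 0.165830 + 0.106260 = 0.272090
P(A|B) = 0.165830/0.272090 = 0.6095

P(A|B) = 0.6095


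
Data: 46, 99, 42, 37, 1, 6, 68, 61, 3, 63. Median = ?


Sorted: 1, 3, 6, 37, 42, 46, 61, 63, 68, 99
n = 10 (even)
Middle values: 42 and 46
Median = (42+46)/2 = 44.0000

Median = 44.0000


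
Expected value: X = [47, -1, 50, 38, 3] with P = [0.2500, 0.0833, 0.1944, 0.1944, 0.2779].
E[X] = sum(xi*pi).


E[X] = 47*0.2500 - 1*0.0833 + 50*0.1944 + 38*0.1944 + 3*0.2779
= 11.7500 - 0.0833 + 9.7200 + 7.3872 + 0.8337
= 29.6076

E[X] = 29.6076


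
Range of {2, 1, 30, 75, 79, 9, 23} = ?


Max = 79, Min = 1
Range = 79 - 1 = 78

Range = 78


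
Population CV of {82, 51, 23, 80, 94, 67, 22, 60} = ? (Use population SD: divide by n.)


Mean = 59.8750
SD = 24.9572
CV = (24.9572/59.8750)*100 = 41.6821%

CV = 41.6821%


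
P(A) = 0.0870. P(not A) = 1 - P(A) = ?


P(not A) = 1 - 0.0870 = 0.9130

P(not A) = 0.9130


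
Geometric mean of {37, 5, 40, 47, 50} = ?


Product = 37 × 5 × 40 × 47 × 50 = 17390000
GM = 17390000^(1/5) = 28.0582

GM = 28.0582


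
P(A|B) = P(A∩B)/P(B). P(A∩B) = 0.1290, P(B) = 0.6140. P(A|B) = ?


P(A|B) = 0.1290/0.6140 = 0.2101

P(A|B) = 0.2101


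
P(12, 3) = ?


P(12,3) = 12!/9!
= 479001600/362880
= 1320

P(12,3) = 1320


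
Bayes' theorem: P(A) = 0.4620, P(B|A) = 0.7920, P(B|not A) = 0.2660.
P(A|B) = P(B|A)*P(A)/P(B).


P(B) = P(B|A)*P(A) + P(B|A')*P(A')
= 0.7920*0.4620 + 0.2660*0.5380
= 0.365904 + 0.143108 = 0.509012
P(A|B) = 0.365904/0.509012 = 0.7189

P(A|B) = 0.7189


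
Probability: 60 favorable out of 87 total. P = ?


P = 60/87 = 0.6897

P = 0.6897


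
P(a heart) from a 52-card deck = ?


13 hearts in 52 cards
P = 13/52 = 0.2500

P = 0.2500


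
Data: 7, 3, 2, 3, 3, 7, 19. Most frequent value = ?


Frequencies: 2:1, 3:3, 7:2, 19:1
Max frequency = 3
Mode = 3

Mode = 3


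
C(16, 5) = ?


C(16,5) = 16!/(5! × 11!)
= 20922789888000/(120 × 39916800)
= 4368

C(16,5) = 4368


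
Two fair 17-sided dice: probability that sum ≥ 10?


Total outcomes = 17×17 = 289
Favorable (sum ≥ 10): 253
P = 253/289 = 0.8754

P = 0.8754


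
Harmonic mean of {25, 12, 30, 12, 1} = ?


Sum of reciprocals = 1/25 + 1/12 + 1/30 + 1/12 + 1/1 = 1.240000
HM = 5/1.240000 = 4.0323

HM = 4.0323


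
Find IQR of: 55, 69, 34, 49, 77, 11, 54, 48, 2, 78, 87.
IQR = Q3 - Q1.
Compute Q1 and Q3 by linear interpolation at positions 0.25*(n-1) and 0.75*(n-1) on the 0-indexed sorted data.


Sorted: 2, 11, 34, 48, 49, 54, 55, 69, 77, 78, 87
Q1 (25th %ile) = 41.0000
Q3 (75th %ile) = 73.0000
IQR = 73.0000 - 41.0000 = 32.0000

IQR = 32.0000


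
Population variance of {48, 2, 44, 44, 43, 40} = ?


Mean = 36.8333
Squared deviations: 124.6944, 1213.3611, 51.3611, 51.3611, 38.0278, 10.0278
Sum = 1488.8333
Variance = 1488.8333/6 = 248.1389

Variance = 248.1389


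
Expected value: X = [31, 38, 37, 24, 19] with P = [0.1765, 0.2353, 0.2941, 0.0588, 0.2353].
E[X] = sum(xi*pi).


E[X] = 31*0.1765 + 38*0.2353 + 37*0.2941 + 24*0.0588 + 19*0.2353
= 5.4715 + 8.9414 + 10.8817 + 1.4112 + 4.4707
= 31.1765

E[X] = 31.1765


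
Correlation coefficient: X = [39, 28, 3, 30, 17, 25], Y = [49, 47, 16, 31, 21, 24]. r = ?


Mean X = 23.6667, Mean Y = 31.3333
SD X = 11.308797, SD Y = 12.605114
Cov = 118.777778
r = 118.777778/(11.308797*12.605114) = 0.8332

r = 0.8332


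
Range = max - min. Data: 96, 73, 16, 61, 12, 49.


Max = 96, Min = 12
Range = 96 - 12 = 84

Range = 84


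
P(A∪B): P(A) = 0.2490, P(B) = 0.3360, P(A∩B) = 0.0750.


P(A∪B) = 0.2490 + 0.3360 - 0.0750
= 0.5850 - 0.0750
= 0.5100

P(A∪B) = 0.5100


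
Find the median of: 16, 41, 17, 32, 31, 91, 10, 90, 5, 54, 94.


Sorted: 5, 10, 16, 17, 31, 32, 41, 54, 90, 91, 94
n = 11 (odd)
Middle value = 32

Median = 32


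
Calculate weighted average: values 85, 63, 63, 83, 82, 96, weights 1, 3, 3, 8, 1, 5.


Numerator = 85*1 + 63*3 + 63*3 + 83*8 + 82*1 + 96*5 = 1689
Denominator = 1 + 3 + 3 + 8 + 1 + 5 = 21
WM = 1689/21 = 80.4286

WM = 80.4286


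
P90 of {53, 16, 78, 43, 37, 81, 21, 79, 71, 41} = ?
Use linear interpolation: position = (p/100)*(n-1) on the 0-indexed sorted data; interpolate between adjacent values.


Sorted: 16, 21, 37, 41, 43, 53, 71, 78, 79, 81
n = 10
Index = 90/100 * 9 = 8.1000
Lower = data[8] = 79, Upper = data[9] = 81
P90 = 79 + 0.1000*(2) = 79.2000

P90 = 79.2000


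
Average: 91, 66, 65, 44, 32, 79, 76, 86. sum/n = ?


Sum = 91 + 66 + 65 + 44 + 32 + 79 + 76 + 86 = 539
n = 8
Mean = 539/8 = 67.3750

Mean = 67.3750


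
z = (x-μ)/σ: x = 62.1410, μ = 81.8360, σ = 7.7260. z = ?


z = (62.1410 - 81.8360)/7.7260
= -19.6950/7.7260
= -2.5492

z = -2.5492


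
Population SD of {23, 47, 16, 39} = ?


Mean = 31.2500
Variance = 152.1875
SD = sqrt(152.1875) = 12.3364

SD = 12.3364


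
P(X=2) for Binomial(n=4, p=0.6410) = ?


C(4,2) = 6
p^2 = 0.410881
(1-p)^2 = 0.128881
P = 6 * 0.410881 * 0.128881 = 0.3177

P(X=2) = 0.3177


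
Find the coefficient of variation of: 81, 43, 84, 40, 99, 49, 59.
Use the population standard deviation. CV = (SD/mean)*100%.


Mean = 65.0000
SD = 21.2939
CV = (21.2939/65.0000)*100 = 32.7598%

CV = 32.7598%


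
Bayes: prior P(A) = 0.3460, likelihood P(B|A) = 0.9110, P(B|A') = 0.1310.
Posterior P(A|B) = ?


P(B) = P(B|A)*P(A) + P(B|A')*P(A')
= 0.9110*0.3460 + 0.1310*0.6540
= 0.315206 + 0.085674 = 0.400880
P(A|B) = 0.315206/0.400880 = 0.7863

P(A|B) = 0.7863


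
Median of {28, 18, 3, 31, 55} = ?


Sorted: 3, 18, 28, 31, 55
n = 5 (odd)
Middle value = 28

Median = 28


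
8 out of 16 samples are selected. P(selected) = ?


P = 8/16 = 0.5000

P = 0.5000


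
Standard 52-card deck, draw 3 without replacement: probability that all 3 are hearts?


P(all hearts) = (13/52) × (12/51) × (11/50)
= 0.0129

P = 0.0129


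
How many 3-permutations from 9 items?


P(9,3) = 9!/6!
= 362880/720
= 504

P(9,3) = 504


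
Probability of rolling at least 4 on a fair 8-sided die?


Favorable outcomes (roll ≥ 4): 5
Total outcomes = 8
P = 5/8 = 0.6250

P = 0.6250


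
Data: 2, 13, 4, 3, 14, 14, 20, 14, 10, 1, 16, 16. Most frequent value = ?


Frequencies: 1:1, 2:1, 3:1, 4:1, 10:1, 13:1, 14:3, 16:2, 20:1
Max frequency = 3
Mode = 14

Mode = 14


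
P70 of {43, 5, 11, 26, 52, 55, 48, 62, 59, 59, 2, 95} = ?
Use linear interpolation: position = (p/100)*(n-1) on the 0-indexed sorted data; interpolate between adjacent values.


Sorted: 2, 5, 11, 26, 43, 48, 52, 55, 59, 59, 62, 95
n = 12
Index = 70/100 * 11 = 7.7000
Lower = data[7] = 55, Upper = data[8] = 59
P70 = 55 + 0.7000*(4) = 57.8000

P70 = 57.8000


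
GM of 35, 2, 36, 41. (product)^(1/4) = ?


Product = 35 × 2 × 36 × 41 = 103320
GM = 103320^(1/4) = 17.9286

GM = 17.9286


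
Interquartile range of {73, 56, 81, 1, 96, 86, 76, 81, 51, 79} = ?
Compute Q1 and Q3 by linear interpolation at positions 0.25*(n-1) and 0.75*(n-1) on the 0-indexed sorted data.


Sorted: 1, 51, 56, 73, 76, 79, 81, 81, 86, 96
Q1 (25th %ile) = 60.2500
Q3 (75th %ile) = 81.0000
IQR = 81.0000 - 60.2500 = 20.7500

IQR = 20.7500


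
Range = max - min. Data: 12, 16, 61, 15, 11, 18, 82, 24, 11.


Max = 82, Min = 11
Range = 82 - 11 = 71

Range = 71


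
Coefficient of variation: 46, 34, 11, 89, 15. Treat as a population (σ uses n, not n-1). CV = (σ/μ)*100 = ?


Mean = 39.0000
SD = 28.0500
CV = (28.0500/39.0000)*100 = 71.9230%

CV = 71.9230%


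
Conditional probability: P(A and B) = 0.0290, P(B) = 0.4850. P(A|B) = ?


P(A|B) = 0.0290/0.4850 = 0.0598

P(A|B) = 0.0598


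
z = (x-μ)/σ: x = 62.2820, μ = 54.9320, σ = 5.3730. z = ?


z = (62.2820 - 54.9320)/5.3730
= 7.3500/5.3730
= 1.3680

z = 1.3680


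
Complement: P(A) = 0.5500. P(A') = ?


P(not A) = 1 - 0.5500 = 0.4500

P(not A) = 0.4500


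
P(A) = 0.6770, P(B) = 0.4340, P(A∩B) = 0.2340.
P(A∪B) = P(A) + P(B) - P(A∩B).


P(A∪B) = 0.6770 + 0.4340 - 0.2340
= 1.1110 - 0.2340
= 0.8770

P(A∪B) = 0.8770


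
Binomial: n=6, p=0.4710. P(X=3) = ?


C(6,3) = 20
p^3 = 0.104487
(1-p)^3 = 0.148036
P = 20 * 0.104487 * 0.148036 = 0.3094

P(X=3) = 0.3094


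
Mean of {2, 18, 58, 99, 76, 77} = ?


Sum = 2 + 18 + 58 + 99 + 76 + 77 = 330
n = 6
Mean = 330/6 = 55.0000

Mean = 55.0000


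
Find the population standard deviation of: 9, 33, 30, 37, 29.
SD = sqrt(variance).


Mean = 27.6000
Variance = 94.2400
SD = sqrt(94.2400) = 9.7077

SD = 9.7077


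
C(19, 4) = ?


C(19,4) = 19!/(4! × 15!)
= 121645100408832000/(24 × 1307674368000)
= 3876

C(19,4) = 3876


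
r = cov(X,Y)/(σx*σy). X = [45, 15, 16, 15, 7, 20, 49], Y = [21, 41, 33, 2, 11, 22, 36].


Mean X = 23.8571, Mean Y = 23.7143
SD X = 15.103723, SD Y = 12.980362
Cov = 62.673469
r = 62.673469/(15.103723*12.980362) = 0.3197

r = 0.3197


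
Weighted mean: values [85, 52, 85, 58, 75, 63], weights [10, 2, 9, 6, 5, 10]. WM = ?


Numerator = 85*10 + 52*2 + 85*9 + 58*6 + 75*5 + 63*10 = 3072
Denominator = 10 + 2 + 9 + 6 + 5 + 10 = 42
WM = 3072/42 = 73.1429

WM = 73.1429


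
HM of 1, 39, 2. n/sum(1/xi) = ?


Sum of reciprocals = 1/1 + 1/39 + 1/2 = 1.525641
HM = 3/1.525641 = 1.9664

HM = 1.9664


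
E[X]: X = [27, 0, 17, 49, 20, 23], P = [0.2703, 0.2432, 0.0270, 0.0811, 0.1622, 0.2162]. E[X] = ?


E[X] = 27*0.2703 + 0*0.2432 + 17*0.0270 + 49*0.0811 + 20*0.1622 + 23*0.2162
= 7.2981 + 0 + 0.4590 + 3.9739 + 3.2440 + 4.9726
= 19.9476

E[X] = 19.9476


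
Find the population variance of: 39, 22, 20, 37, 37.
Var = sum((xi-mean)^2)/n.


Mean = 31.0000
Squared deviations: 64.0000, 81.0000, 121.0000, 36.0000, 36.0000
Sum = 338.0000
Variance = 338.0000/5 = 67.6000

Variance = 67.6000


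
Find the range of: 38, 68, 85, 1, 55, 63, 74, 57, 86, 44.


Max = 86, Min = 1
Range = 86 - 1 = 85

Range = 85


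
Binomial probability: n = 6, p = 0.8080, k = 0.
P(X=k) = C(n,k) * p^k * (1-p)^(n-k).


C(6,0) = 1
p^0 = 1.000000
(1-p)^6 = 5.009650e-05
P = 1 * 1.000000 * 5.009650e-05 = 5.0096e-05

P(X=0) = 5.0096e-05


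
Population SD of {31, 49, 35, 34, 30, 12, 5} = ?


Mean = 28.0000
Variance = 189.1429
SD = sqrt(189.1429) = 13.7529

SD = 13.7529


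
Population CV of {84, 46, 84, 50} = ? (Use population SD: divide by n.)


Mean = 66.0000
SD = 18.0555
CV = (18.0555/66.0000)*100 = 27.3568%

CV = 27.3568%


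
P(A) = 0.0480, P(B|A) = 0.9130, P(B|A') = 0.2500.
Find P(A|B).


P(B) = P(B|A)*P(A) + P(B|A')*P(A')
= 0.9130*0.0480 + 0.2500*0.9520
= 0.043824 + 0.238000 = 0.281824
P(A|B) = 0.043824/0.281824 = 0.1555

P(A|B) = 0.1555


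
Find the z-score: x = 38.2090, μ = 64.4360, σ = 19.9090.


z = (38.2090 - 64.4360)/19.9090
= -26.2270/19.9090
= -1.3173

z = -1.3173


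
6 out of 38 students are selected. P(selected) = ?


P = 6/38 = 0.1579

P = 0.1579


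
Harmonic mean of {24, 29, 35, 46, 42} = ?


Sum of reciprocals = 1/24 + 1/29 + 1/35 + 1/46 + 1/42 = 0.150270
HM = 5/0.150270 = 33.2736

HM = 33.2736


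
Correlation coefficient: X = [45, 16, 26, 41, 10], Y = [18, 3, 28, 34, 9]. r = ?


Mean X = 27.6000, Mean Y = 18.4000
SD X = 13.632315, SD Y = 11.499565
Cov = 106.160000
r = 106.160000/(13.632315*11.499565) = 0.6772

r = 0.6772


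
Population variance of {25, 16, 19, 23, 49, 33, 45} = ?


Mean = 30.0000
Squared deviations: 25.0000, 196.0000, 121.0000, 49.0000, 361.0000, 9.0000, 225.0000
Sum = 986.0000
Variance = 986.0000/7 = 140.8571

Variance = 140.8571


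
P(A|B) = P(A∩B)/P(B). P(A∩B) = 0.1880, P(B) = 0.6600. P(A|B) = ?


P(A|B) = 0.1880/0.6600 = 0.2848

P(A|B) = 0.2848


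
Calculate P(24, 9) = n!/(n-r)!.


P(24,9) = 24!/15!
= 620448401733239439360000/1307674368000
= 474467051520

P(24,9) = 474467051520


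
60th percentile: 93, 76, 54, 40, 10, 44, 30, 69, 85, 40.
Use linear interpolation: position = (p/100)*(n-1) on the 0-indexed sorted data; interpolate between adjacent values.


Sorted: 10, 30, 40, 40, 44, 54, 69, 76, 85, 93
n = 10
Index = 60/100 * 9 = 5.4000
Lower = data[5] = 54, Upper = data[6] = 69
P60 = 54 + 0.4000*(15) = 60.0000

P60 = 60.0000


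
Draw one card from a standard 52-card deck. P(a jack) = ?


4 jacks in 52 cards
P = 4/52 = 0.0769

P = 0.0769


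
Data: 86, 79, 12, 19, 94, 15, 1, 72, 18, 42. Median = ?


Sorted: 1, 12, 15, 18, 19, 42, 72, 79, 86, 94
n = 10 (even)
Middle values: 19 and 42
Median = (19+42)/2 = 30.5000

Median = 30.5000


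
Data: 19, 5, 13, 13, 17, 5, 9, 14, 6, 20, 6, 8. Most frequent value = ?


Frequencies: 5:2, 6:2, 8:1, 9:1, 13:2, 14:1, 17:1, 19:1, 20:1
Max frequency = 2
Mode = 5, 6, 13

Mode = 5, 6, 13


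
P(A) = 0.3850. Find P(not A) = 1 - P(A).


P(not A) = 1 - 0.3850 = 0.6150

P(not A) = 0.6150


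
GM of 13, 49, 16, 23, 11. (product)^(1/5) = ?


Product = 13 × 49 × 16 × 23 × 11 = 2578576
GM = 2578576^(1/5) = 19.1547

GM = 19.1547


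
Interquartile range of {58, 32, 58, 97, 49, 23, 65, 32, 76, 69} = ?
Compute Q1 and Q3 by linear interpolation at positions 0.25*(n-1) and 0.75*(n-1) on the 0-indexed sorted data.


Sorted: 23, 32, 32, 49, 58, 58, 65, 69, 76, 97
Q1 (25th %ile) = 36.2500
Q3 (75th %ile) = 68.0000
IQR = 68.0000 - 36.2500 = 31.7500

IQR = 31.7500


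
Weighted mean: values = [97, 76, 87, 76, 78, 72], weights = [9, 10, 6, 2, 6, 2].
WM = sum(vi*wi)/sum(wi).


Numerator = 97*9 + 76*10 + 87*6 + 76*2 + 78*6 + 72*2 = 2919
Denominator = 9 + 10 + 6 + 2 + 6 + 2 = 35
WM = 2919/35 = 83.4000

WM = 83.4000


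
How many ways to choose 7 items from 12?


C(12,7) = 12!/(7! × 5!)
= 479001600/(5040 × 120)
= 792

C(12,7) = 792


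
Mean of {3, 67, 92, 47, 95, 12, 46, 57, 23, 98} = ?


Sum = 3 + 67 + 92 + 47 + 95 + 12 + 46 + 57 + 23 + 98 = 540
n = 10
Mean = 540/10 = 54.0000

Mean = 54.0000


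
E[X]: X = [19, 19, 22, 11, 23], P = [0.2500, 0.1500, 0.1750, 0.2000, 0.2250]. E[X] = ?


E[X] = 19*0.2500 + 19*0.1500 + 22*0.1750 + 11*0.2000 + 23*0.2250
= 4.7500 + 2.8500 + 3.8500 + 2.2000 + 5.1750
= 18.8250

E[X] = 18.8250


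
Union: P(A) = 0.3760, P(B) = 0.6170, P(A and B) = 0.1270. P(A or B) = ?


P(A∪B) = 0.3760 + 0.6170 - 0.1270
= 0.9930 - 0.1270
= 0.8660

P(A∪B) = 0.8660


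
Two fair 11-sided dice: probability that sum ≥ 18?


Total outcomes = 11×11 = 121
Favorable (sum ≥ 18): 15
P = 15/121 = 0.1240

P = 0.1240


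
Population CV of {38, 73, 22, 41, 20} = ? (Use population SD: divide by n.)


Mean = 38.8000
SD = 19.0305
CV = (19.0305/38.8000)*100 = 49.0477%

CV = 49.0477%


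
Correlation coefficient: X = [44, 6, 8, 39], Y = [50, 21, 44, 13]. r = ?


Mean X = 24.2500, Mean Y = 32.0000
SD X = 17.354754, SD Y = 15.411035
Cov = 20.250000
r = 20.250000/(17.354754*15.411035) = 0.0757

r = 0.0757


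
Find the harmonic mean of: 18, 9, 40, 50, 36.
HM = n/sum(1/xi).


Sum of reciprocals = 1/18 + 1/9 + 1/40 + 1/50 + 1/36 = 0.239444
HM = 5/0.239444 = 20.8817

HM = 20.8817


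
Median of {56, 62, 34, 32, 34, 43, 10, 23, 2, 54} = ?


Sorted: 2, 10, 23, 32, 34, 34, 43, 54, 56, 62
n = 10 (even)
Middle values: 34 and 34
Median = (34+34)/2 = 34.0000

Median = 34.0000


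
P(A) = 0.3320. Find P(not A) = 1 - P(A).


P(not A) = 1 - 0.3320 = 0.6680

P(not A) = 0.6680


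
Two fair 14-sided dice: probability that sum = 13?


Total outcomes = 14×14 = 196
Favorable (sum = 13): 12
P = 12/196 = 0.0612

P = 0.0612


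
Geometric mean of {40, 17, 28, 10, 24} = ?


Product = 40 × 17 × 28 × 10 × 24 = 4569600
GM = 4569600^(1/5) = 21.4771

GM = 21.4771


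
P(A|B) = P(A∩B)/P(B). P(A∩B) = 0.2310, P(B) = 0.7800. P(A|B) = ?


P(A|B) = 0.2310/0.7800 = 0.2962

P(A|B) = 0.2962


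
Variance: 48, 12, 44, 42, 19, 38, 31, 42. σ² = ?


Mean = 34.5000
Squared deviations: 182.2500, 506.2500, 90.2500, 56.2500, 240.2500, 12.2500, 12.2500, 56.2500
Sum = 1156.0000
Variance = 1156.0000/8 = 144.5000

Variance = 144.5000


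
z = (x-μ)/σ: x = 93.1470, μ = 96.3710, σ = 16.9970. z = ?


z = (93.1470 - 96.3710)/16.9970
= -3.2240/16.9970
= -0.1897

z = -0.1897


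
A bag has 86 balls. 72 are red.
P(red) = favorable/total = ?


P = 72/86 = 0.8372

P = 0.8372


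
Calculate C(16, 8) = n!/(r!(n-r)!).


C(16,8) = 16!/(8! × 8!)
= 20922789888000/(40320 × 40320)
= 12870

C(16,8) = 12870


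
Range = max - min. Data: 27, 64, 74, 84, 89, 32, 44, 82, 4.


Max = 89, Min = 4
Range = 89 - 4 = 85

Range = 85


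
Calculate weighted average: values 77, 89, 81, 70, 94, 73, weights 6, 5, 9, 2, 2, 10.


Numerator = 77*6 + 89*5 + 81*9 + 70*2 + 94*2 + 73*10 = 2694
Denominator = 6 + 5 + 9 + 2 + 2 + 10 = 34
WM = 2694/34 = 79.2353

WM = 79.2353


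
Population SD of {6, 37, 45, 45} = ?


Mean = 33.2500
Variance = 258.1875
SD = sqrt(258.1875) = 16.0682

SD = 16.0682


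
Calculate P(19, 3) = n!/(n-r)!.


P(19,3) = 19!/16!
= 121645100408832000/20922789888000
= 5814

P(19,3) = 5814


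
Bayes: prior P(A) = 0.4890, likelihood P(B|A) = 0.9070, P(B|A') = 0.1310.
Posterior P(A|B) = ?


P(B) = P(B|A)*P(A) + P(B|A')*P(A')
= 0.9070*0.4890 + 0.1310*0.5110
= 0.443523 + 0.066941 = 0.510464
P(A|B) = 0.443523/0.510464 = 0.8689

P(A|B) = 0.8689


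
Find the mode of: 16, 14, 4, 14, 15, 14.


Frequencies: 4:1, 14:3, 15:1, 16:1
Max frequency = 3
Mode = 14

Mode = 14


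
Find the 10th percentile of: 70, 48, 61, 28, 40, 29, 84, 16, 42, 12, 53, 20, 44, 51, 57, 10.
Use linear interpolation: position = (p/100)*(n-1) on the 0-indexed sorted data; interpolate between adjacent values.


Sorted: 10, 12, 16, 20, 28, 29, 40, 42, 44, 48, 51, 53, 57, 61, 70, 84
n = 16
Index = 10/100 * 15 = 1.5000
Lower = data[1] = 12, Upper = data[2] = 16
P10 = 12 + 0.5000*(4) = 14.0000

P10 = 14.0000


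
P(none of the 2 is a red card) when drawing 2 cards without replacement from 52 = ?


P(no red cards) = (26/52) × (25/51)
= 0.2451

P = 0.2451


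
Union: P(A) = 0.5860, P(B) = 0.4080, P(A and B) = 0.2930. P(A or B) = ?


P(A∪B) = 0.5860 + 0.4080 - 0.2930
= 0.9940 - 0.2930
= 0.7010

P(A∪B) = 0.7010


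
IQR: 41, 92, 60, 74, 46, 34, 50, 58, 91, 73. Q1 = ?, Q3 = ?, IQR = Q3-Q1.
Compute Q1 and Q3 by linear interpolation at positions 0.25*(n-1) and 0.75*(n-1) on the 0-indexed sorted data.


Sorted: 34, 41, 46, 50, 58, 60, 73, 74, 91, 92
Q1 (25th %ile) = 47.0000
Q3 (75th %ile) = 73.7500
IQR = 73.7500 - 47.0000 = 26.7500

IQR = 26.7500


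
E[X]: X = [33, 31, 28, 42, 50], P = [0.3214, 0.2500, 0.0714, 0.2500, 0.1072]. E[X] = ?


E[X] = 33*0.3214 + 31*0.2500 + 28*0.0714 + 42*0.2500 + 50*0.1072
= 10.6062 + 7.7500 + 1.9992 + 10.5000 + 5.3600
= 36.2154

E[X] = 36.2154


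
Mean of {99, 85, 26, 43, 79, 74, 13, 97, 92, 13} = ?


Sum = 99 + 85 + 26 + 43 + 79 + 74 + 13 + 97 + 92 + 13 = 621
n = 10
Mean = 621/10 = 62.1000

Mean = 62.1000


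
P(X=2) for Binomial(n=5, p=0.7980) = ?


C(5,2) = 10
p^2 = 0.636804
(1-p)^3 = 0.008242
P = 10 * 0.636804 * 0.008242 = 0.0525

P(X=2) = 0.0525


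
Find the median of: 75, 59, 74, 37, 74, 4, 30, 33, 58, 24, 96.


Sorted: 4, 24, 30, 33, 37, 58, 59, 74, 74, 75, 96
n = 11 (odd)
Middle value = 58

Median = 58


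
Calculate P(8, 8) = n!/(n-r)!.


P(8,8) = 8!/0!
= 40320/1
= 40320

P(8,8) = 40320


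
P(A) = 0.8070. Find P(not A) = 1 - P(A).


P(not A) = 1 - 0.8070 = 0.1930

P(not A) = 0.1930


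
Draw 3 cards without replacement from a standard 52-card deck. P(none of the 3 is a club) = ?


P(no clubs) = (39/52) × (38/51) × (37/50)
= 0.4135

P = 0.4135


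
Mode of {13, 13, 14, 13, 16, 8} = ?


Frequencies: 8:1, 13:3, 14:1, 16:1
Max frequency = 3
Mode = 13

Mode = 13


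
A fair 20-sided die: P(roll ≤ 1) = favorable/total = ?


Favorable outcomes (roll ≤ 1): 1
Total outcomes = 20
P = 1/20 = 0.0500

P = 0.0500


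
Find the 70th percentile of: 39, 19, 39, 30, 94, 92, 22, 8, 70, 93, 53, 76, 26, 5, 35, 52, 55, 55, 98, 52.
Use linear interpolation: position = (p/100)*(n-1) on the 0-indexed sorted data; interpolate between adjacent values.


Sorted: 5, 8, 19, 22, 26, 30, 35, 39, 39, 52, 52, 53, 55, 55, 70, 76, 92, 93, 94, 98
n = 20
Index = 70/100 * 19 = 13.3000
Lower = data[13] = 55, Upper = data[14] = 70
P70 = 55 + 0.3000*(15) = 59.5000

P70 = 59.5000


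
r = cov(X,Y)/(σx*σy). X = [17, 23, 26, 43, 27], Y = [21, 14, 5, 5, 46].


Mean X = 27.2000, Mean Y = 18.2000
SD X = 8.634813, SD Y = 15.144636
Cov = -41.840000
r = -41.840000/(8.634813*15.144636) = -0.3199

r = -0.3199


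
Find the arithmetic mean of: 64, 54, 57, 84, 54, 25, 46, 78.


Sum = 64 + 54 + 57 + 84 + 54 + 25 + 46 + 78 = 462
n = 8
Mean = 462/8 = 57.7500

Mean = 57.7500


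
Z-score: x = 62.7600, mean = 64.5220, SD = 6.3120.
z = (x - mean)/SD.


z = (62.7600 - 64.5220)/6.3120
= -1.7620/6.3120
= -0.2792

z = -0.2792


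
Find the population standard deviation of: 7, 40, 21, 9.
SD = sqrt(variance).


Mean = 19.2500
Variance = 172.1875
SD = sqrt(172.1875) = 13.1220

SD = 13.1220


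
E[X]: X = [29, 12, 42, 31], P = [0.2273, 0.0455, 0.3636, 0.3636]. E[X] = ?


E[X] = 29*0.2273 + 12*0.0455 + 42*0.3636 + 31*0.3636
= 6.5917 + 0.5460 + 15.2712 + 11.2716
= 33.6805

E[X] = 33.6805


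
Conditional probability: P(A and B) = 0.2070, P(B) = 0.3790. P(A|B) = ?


P(A|B) = 0.2070/0.3790 = 0.5462

P(A|B) = 0.5462


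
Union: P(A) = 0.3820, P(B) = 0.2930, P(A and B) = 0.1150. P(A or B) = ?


P(A∪B) = 0.3820 + 0.2930 - 0.1150
= 0.6750 - 0.1150
= 0.5600

P(A∪B) = 0.5600


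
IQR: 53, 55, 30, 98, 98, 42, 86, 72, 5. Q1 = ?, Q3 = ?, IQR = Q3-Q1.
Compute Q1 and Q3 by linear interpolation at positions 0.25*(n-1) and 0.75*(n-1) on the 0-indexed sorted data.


Sorted: 5, 30, 42, 53, 55, 72, 86, 98, 98
Q1 (25th %ile) = 42.0000
Q3 (75th %ile) = 86.0000
IQR = 86.0000 - 42.0000 = 44.0000

IQR = 44.0000


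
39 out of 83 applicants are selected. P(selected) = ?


P = 39/83 = 0.4699

P = 0.4699


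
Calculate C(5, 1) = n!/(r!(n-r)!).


C(5,1) = 5!/(1! × 4!)
= 120/(1 × 24)
= 5

C(5,1) = 5


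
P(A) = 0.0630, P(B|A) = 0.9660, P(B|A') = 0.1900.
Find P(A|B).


P(B) = P(B|A)*P(A) + P(B|A')*P(A')
= 0.9660*0.0630 + 0.1900*0.9370
= 0.060858 + 0.178030 = 0.238888
P(A|B) = 0.060858/0.238888 = 0.2548

P(A|B) = 0.2548


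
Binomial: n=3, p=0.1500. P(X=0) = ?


C(3,0) = 1
p^0 = 1.000000
(1-p)^3 = 0.614125
P = 1 * 1.000000 * 0.614125 = 0.6141

P(X=0) = 0.6141


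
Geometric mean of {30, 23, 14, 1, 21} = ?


Product = 30 × 23 × 14 × 1 × 21 = 202860
GM = 202860^(1/5) = 11.5197

GM = 11.5197


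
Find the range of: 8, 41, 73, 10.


Max = 73, Min = 8
Range = 73 - 8 = 65

Range = 65


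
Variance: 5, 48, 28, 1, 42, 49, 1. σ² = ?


Mean = 24.8571
Squared deviations: 394.3061, 535.5918, 9.8776, 569.1633, 293.8776, 582.8776, 569.1633
Sum = 2954.8571
Variance = 2954.8571/7 = 422.1224

Variance = 422.1224


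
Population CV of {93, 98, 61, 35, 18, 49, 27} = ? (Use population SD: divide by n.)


Mean = 54.4286
SD = 29.0706
CV = (29.0706/54.4286)*100 = 53.4106%

CV = 53.4106%


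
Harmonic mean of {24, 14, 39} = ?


Sum of reciprocals = 1/24 + 1/14 + 1/39 = 0.138736
HM = 3/0.138736 = 21.6238

HM = 21.6238


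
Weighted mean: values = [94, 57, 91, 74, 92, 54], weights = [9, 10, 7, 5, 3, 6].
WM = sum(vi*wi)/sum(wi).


Numerator = 94*9 + 57*10 + 91*7 + 74*5 + 92*3 + 54*6 = 3023
Denominator = 9 + 10 + 7 + 5 + 3 + 6 = 40
WM = 3023/40 = 75.5750

WM = 75.5750


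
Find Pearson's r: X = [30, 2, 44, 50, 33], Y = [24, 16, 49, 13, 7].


Mean X = 31.8000, Mean Y = 21.8000
SD X = 16.569852, SD Y = 14.661514
Cov = 64.560000
r = 64.560000/(16.569852*14.661514) = 0.2657

r = 0.2657


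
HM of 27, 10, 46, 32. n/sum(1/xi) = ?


Sum of reciprocals = 1/27 + 1/10 + 1/46 + 1/32 = 0.190026
HM = 4/0.190026 = 21.0497

HM = 21.0497


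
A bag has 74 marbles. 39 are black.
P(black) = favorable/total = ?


P = 39/74 = 0.5270

P = 0.5270


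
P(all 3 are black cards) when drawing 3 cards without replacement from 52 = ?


P(all black cards) = (26/52) × (25/51) × (24/50)
= 0.1176

P = 0.1176


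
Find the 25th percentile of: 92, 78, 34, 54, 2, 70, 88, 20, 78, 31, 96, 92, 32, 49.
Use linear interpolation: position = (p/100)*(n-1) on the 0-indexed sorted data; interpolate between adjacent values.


Sorted: 2, 20, 31, 32, 34, 49, 54, 70, 78, 78, 88, 92, 92, 96
n = 14
Index = 25/100 * 13 = 3.2500
Lower = data[3] = 32, Upper = data[4] = 34
P25 = 32 + 0.2500*(2) = 32.5000

P25 = 32.5000


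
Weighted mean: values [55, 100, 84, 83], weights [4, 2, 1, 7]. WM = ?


Numerator = 55*4 + 100*2 + 84*1 + 83*7 = 1085
Denominator = 4 + 2 + 1 + 7 = 14
WM = 1085/14 = 77.5000

WM = 77.5000


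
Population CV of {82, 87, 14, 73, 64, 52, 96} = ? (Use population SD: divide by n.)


Mean = 66.8571
SD = 25.4807
CV = (25.4807/66.8571)*100 = 38.1121%

CV = 38.1121%


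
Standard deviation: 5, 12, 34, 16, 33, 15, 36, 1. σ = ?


Mean = 19.0000
Variance = 163.0000
SD = sqrt(163.0000) = 12.7671

SD = 12.7671


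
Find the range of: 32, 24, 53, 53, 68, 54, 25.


Max = 68, Min = 24
Range = 68 - 24 = 44

Range = 44


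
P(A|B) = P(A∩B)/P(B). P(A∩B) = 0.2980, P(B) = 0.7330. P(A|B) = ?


P(A|B) = 0.2980/0.7330 = 0.4065

P(A|B) = 0.4065


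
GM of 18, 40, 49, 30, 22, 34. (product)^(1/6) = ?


Product = 18 × 40 × 49 × 30 × 22 × 34 = 791683200
GM = 791683200^(1/6) = 30.4153

GM = 30.4153


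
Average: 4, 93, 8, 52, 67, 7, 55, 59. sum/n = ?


Sum = 4 + 93 + 8 + 52 + 67 + 7 + 55 + 59 = 345
n = 8
Mean = 345/8 = 43.1250

Mean = 43.1250


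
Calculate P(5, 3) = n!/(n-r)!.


P(5,3) = 5!/2!
= 120/2
= 60

P(5,3) = 60


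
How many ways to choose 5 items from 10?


C(10,5) = 10!/(5! × 5!)
= 3628800/(120 × 120)
= 252

C(10,5) = 252


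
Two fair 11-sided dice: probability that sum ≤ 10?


Total outcomes = 11×11 = 121
Favorable (sum ≤ 10): 45
P = 45/121 = 0.3719

P = 0.3719


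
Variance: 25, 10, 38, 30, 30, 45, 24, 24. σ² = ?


Mean = 28.2500
Squared deviations: 10.5625, 333.0625, 95.0625, 3.0625, 3.0625, 280.5625, 18.0625, 18.0625
Sum = 761.5000
Variance = 761.5000/8 = 95.1875

Variance = 95.1875


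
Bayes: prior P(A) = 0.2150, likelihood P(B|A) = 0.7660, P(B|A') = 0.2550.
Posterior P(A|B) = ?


P(B) = P(B|A)*P(A) + P(B|A')*P(A')
= 0.7660*0.2150 + 0.2550*0.7850
= 0.164690 + 0.200175 = 0.364865
P(A|B) = 0.164690/0.364865 = 0.4514

P(A|B) = 0.4514


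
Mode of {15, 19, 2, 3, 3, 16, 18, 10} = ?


Frequencies: 2:1, 3:2, 10:1, 15:1, 16:1, 18:1, 19:1
Max frequency = 2
Mode = 3

Mode = 3


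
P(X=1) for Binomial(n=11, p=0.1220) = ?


C(11,1) = 11
p^1 = 0.122000
(1-p)^10 = 0.272236
P = 11 * 0.122000 * 0.272236 = 0.3653

P(X=1) = 0.3653


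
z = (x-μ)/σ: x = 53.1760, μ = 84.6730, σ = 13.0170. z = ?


z = (53.1760 - 84.6730)/13.0170
= -31.4970/13.0170
= -2.4197

z = -2.4197


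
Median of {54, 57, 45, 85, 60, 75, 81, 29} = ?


Sorted: 29, 45, 54, 57, 60, 75, 81, 85
n = 8 (even)
Middle values: 57 and 60
Median = (57+60)/2 = 58.5000

Median = 58.5000


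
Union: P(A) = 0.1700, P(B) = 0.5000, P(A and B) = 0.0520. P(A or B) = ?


P(A∪B) = 0.1700 + 0.5000 - 0.0520
= 0.6700 - 0.0520
= 0.6180

P(A∪B) = 0.6180


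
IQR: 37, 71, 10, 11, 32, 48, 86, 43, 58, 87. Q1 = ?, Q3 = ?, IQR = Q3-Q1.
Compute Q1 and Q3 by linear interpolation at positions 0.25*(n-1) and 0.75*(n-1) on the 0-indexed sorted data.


Sorted: 10, 11, 32, 37, 43, 48, 58, 71, 86, 87
Q1 (25th %ile) = 33.2500
Q3 (75th %ile) = 67.7500
IQR = 67.7500 - 33.2500 = 34.5000

IQR = 34.5000


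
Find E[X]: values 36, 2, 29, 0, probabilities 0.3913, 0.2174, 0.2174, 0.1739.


E[X] = 36*0.3913 + 2*0.2174 + 29*0.2174 + 0*0.1739
= 14.0868 + 0.4348 + 6.3046 + 0
= 20.8262

E[X] = 20.8262


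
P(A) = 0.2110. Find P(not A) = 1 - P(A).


P(not A) = 1 - 0.2110 = 0.7890

P(not A) = 0.7890


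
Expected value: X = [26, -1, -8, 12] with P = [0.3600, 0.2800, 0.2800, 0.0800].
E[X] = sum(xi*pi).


E[X] = 26*0.3600 - 1*0.2800 - 8*0.2800 + 12*0.0800
= 9.3600 - 0.2800 - 2.2400 + 0.9600
= 7.8000

E[X] = 7.8000


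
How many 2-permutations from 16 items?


P(16,2) = 16!/14!
= 20922789888000/87178291200
= 240

P(16,2) = 240


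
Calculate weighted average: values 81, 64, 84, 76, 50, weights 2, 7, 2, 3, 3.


Numerator = 81*2 + 64*7 + 84*2 + 76*3 + 50*3 = 1156
Denominator = 2 + 7 + 2 + 3 + 3 = 17
WM = 1156/17 = 68.0000

WM = 68.0000


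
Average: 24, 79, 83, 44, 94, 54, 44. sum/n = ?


Sum = 24 + 79 + 83 + 44 + 94 + 54 + 44 = 422
n = 7
Mean = 422/7 = 60.2857

Mean = 60.2857


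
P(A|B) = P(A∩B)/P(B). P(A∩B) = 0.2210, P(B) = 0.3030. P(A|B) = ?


P(A|B) = 0.2210/0.3030 = 0.7294

P(A|B) = 0.7294


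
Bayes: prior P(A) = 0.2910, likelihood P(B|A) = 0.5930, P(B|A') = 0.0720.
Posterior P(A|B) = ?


P(B) = P(B|A)*P(A) + P(B|A')*P(A')
= 0.5930*0.2910 + 0.0720*0.7090
= 0.172563 + 0.051048 = 0.223611
P(A|B) = 0.172563/0.223611 = 0.7717

P(A|B) = 0.7717


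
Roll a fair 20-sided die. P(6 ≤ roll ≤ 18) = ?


Favorable outcomes (6 ≤ roll ≤ 18): 13
Total outcomes = 20
P = 13/20 = 0.6500

P = 0.6500


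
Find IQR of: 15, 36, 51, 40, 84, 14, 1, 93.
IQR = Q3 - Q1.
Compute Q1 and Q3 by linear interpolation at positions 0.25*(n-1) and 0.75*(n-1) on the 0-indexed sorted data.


Sorted: 1, 14, 15, 36, 40, 51, 84, 93
Q1 (25th %ile) = 14.7500
Q3 (75th %ile) = 59.2500
IQR = 59.2500 - 14.7500 = 44.5000

IQR = 44.5000


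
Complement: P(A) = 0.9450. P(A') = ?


P(not A) = 1 - 0.9450 = 0.0550

P(not A) = 0.0550


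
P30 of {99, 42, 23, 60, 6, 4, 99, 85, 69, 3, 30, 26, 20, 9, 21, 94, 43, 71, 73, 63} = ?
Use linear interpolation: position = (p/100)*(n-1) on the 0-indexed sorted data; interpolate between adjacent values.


Sorted: 3, 4, 6, 9, 20, 21, 23, 26, 30, 42, 43, 60, 63, 69, 71, 73, 85, 94, 99, 99
n = 20
Index = 30/100 * 19 = 5.7000
Lower = data[5] = 21, Upper = data[6] = 23
P30 = 21 + 0.7000*(2) = 22.4000

P30 = 22.4000


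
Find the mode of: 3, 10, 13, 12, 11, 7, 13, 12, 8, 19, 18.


Frequencies: 3:1, 7:1, 8:1, 10:1, 11:1, 12:2, 13:2, 18:1, 19:1
Max frequency = 2
Mode = 12, 13

Mode = 12, 13


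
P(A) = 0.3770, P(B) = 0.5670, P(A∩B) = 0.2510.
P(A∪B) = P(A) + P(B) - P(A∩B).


P(A∪B) = 0.3770 + 0.5670 - 0.2510
= 0.9440 - 0.2510
= 0.6930

P(A∪B) = 0.6930


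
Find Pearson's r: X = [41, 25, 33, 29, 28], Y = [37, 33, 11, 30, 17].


Mean X = 31.2000, Mean Y = 25.6000
SD X = 5.528110, SD Y = 9.911609
Cov = 11.480000
r = 11.480000/(5.528110*9.911609) = 0.2095

r = 0.2095


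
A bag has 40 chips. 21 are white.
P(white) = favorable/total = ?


P = 21/40 = 0.5250

P = 0.5250


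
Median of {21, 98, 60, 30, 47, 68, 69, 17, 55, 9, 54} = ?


Sorted: 9, 17, 21, 30, 47, 54, 55, 60, 68, 69, 98
n = 11 (odd)
Middle value = 54

Median = 54


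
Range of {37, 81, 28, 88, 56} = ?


Max = 88, Min = 28
Range = 88 - 28 = 60

Range = 60


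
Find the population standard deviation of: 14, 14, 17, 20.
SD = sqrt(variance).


Mean = 16.2500
Variance = 6.1875
SD = sqrt(6.1875) = 2.4875

SD = 2.4875


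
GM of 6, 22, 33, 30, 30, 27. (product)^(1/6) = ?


Product = 6 × 22 × 33 × 30 × 30 × 27 = 105850800
GM = 105850800^(1/6) = 21.7495

GM = 21.7495


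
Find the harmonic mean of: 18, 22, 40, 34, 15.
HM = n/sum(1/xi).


Sum of reciprocals = 1/18 + 1/22 + 1/40 + 1/34 + 1/15 = 0.222089
HM = 5/0.222089 = 22.5135

HM = 22.5135


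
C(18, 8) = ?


C(18,8) = 18!/(8! × 10!)
= 6402373705728000/(40320 × 3628800)
= 43758

C(18,8) = 43758


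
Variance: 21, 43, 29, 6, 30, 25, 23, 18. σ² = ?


Mean = 24.3750
Squared deviations: 11.3906, 346.8906, 21.3906, 337.6406, 31.6406, 0.3906, 1.8906, 40.6406
Sum = 791.8750
Variance = 791.8750/8 = 98.9844

Variance = 98.9844


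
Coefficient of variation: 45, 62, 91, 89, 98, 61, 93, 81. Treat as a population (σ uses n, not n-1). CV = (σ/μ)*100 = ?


Mean = 77.5000
SD = 17.8746
CV = (17.8746/77.5000)*100 = 23.0640%

CV = 23.0640%
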